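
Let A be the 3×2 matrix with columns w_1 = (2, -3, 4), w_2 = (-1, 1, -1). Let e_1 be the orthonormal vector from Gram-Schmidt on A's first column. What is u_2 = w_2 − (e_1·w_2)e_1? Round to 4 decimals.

u_2 = (-0.3793, 0.0690, 0.2414)

w_1 = (2, -3, 4); ‖w_1‖ = 5.3852, so e_1 = (0.3714, -0.5571, 0.7428).
e_1·w_2 = 0.3714·(-1) + (-0.5571)·1 + 0.7428·(-1) = -1.6713.
u_2 = w_2 + 1.6713·e_1 = (-0.3793, 0.0690, 0.2414).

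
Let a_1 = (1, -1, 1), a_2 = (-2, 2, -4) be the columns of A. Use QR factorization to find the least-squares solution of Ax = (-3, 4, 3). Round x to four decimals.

x = (-10.0000, -3.2500)

q_1 = a_1/‖a_1‖ = (1, -1, 1)/1.7321 = (0.5774, -0.5774, 0.5774).
r_{12} = q_1·a_2 = -4.6188.
u_2 = a_2 + 4.6188·q_1 = (0.6667, -0.6667, -1.3333).
‖u_2‖ = 1.6330, so q_2 = (0.4082, -0.4082, -0.8165).
Qᵀb = (-2.3094, -5.3072).
Back-substitute: x_2 = -5.3072/1.6330 = -3.2500.
x_1 = (-2.3094 + 4.6188·(-3.2500))/1.7321 = -10.0000.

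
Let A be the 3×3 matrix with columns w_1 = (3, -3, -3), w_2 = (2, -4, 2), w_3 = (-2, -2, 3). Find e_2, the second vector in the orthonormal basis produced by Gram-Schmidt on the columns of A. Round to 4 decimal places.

w_1 = (3, -3, -3); ‖w_1‖ = 5.1962, so e_1 = (0.5774, -0.5774, -0.5774).
e_1·w_2 = 0.5774·2 + (-0.5774)·(-4) + (-0.5774)·2 = 2.3094.
u_2 = w_2 − 2.3094·e_1 = (0.6667, -2.6667, 3.3333).
‖u_2‖ = 4.3205, so e_2 = (0.1543, -0.6172, 0.7715).

e_2 = (0.1543, -0.6172, 0.7715)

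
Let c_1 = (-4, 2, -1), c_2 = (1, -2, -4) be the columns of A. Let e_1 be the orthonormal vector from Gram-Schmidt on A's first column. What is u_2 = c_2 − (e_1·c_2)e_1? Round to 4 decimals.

u_2 = (0.2381, -1.6190, -4.1905)

c_1 = (-4, 2, -1); ‖c_1‖ = 4.5826, so e_1 = (-0.8729, 0.4364, -0.2182).
e_1·c_2 = (-0.8729)·1 + 0.4364·(-2) + (-0.2182)·(-4) = -0.8729.
u_2 = c_2 + 0.8729·e_1 = (0.2381, -1.6190, -4.1905).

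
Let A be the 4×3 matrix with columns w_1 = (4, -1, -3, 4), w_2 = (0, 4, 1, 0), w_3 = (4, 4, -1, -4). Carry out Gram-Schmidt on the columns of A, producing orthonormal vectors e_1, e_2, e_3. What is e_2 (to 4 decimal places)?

w_1 = (4, -1, -3, 4); ‖w_1‖ = 6.4807, so e_1 = (0.6172, -0.1543, -0.4629, 0.6172).
e_1·w_2 = 0.6172·0 + (-0.1543)·4 + (-0.4629)·1 + 0.6172·0 = -1.0801.
u_2 = w_2 + 1.0801·e_1 = (0.6667, 3.8333, 0.5000, 0.6667).
‖u_2‖ = 3.9791, so e_2 = (0.1675, 0.9634, 0.1257, 0.1675).

e_2 = (0.1675, 0.9634, 0.1257, 0.1675)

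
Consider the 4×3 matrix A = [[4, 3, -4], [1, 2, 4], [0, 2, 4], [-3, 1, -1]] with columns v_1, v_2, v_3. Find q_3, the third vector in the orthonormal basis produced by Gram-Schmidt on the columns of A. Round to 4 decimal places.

v_1 = (4, 1, 0, -3); ‖v_1‖ = 5.0990, so q_1 = (0.7845, 0.1961, 0.0000, -0.5883).
q_1·v_2 = 0.7845·3 + 0.1961·2 + 0.0000·2 + (-0.5883)·1 = 2.1573.
u_2 = v_2 − 2.1573·q_1 = (1.3077, 1.5769, 2.0000, 2.2692).
‖u_2‖ = 3.6532, so q_2 = (0.3580, 0.4317, 0.5475, 0.6212).
q_1·v_3 = 0.7845·(-4) + 0.1961·4 + 0.0000·4 + (-0.5883)·(-1) = -1.7650; q_2·v_3 = 0.3580·(-4) + 0.4317·4 + 0.5475·4 + 0.6212·(-1) = 1.8635.
u_3 = v_3 + 1.7650·q_1 − 1.8635·q_2 = (-3.2824, 3.5418, 2.9798, -3.1960).
‖u_3‖ = 6.5125, so q_3 = (-0.5040, 0.5438, 0.4576, -0.4907).

q_3 = (-0.5040, 0.5438, 0.4576, -0.4907)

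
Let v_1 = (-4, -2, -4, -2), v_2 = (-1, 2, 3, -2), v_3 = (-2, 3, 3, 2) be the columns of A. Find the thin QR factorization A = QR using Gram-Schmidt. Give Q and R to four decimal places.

v_1 = (-4, -2, -4, -2); ‖v_1‖ = 6.3246, so e_1 = (-0.6325, -0.3162, -0.6325, -0.3162).
e_1·v_2 = (-0.6325)·(-1) + (-0.3162)·2 + (-0.6325)·3 + (-0.3162)·(-2) = -1.2649.
u_2 = v_2 + 1.2649·e_1 = (-1.8000, 1.6000, 2.2000, -2.4000).
‖u_2‖ = 4.0497, so e_2 = (-0.4445, 0.3951, 0.5433, -0.5926).
e_1·v_3 = (-0.6325)·(-2) + (-0.3162)·3 + (-0.6325)·3 + (-0.3162)·2 = -2.2136; e_2·v_3 = (-0.4445)·(-2) + 0.3951·3 + 0.5433·3 + (-0.5926)·2 = 2.5187.
u_3 = v_3 + 2.2136·e_1 − 2.5187·e_2 = (-2.2805, 1.3049, 0.2317, 2.7927).
‖u_3‖ = 3.8414, so e_3 = (-0.5937, 0.3397, 0.0603, 0.7270).

Q = [[-0.6325, -0.4445, -0.5937], [-0.3162, 0.3951, 0.3397], [-0.6325, 0.5433, 0.0603], [-0.3162, -0.5926, 0.7270]], R = [[6.3246, -1.2649, -2.2136], [0.0000, 4.0497, 2.5187], [0.0000, 0.0000, 3.8414]]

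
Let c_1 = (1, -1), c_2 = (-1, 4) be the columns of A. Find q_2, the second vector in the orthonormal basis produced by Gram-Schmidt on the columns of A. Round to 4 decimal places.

q_2 = (0.7071, 0.7071)

c_1 = (1, -1); ‖c_1‖ = 1.4142, so q_1 = (0.7071, -0.7071).
q_1·c_2 = 0.7071·(-1) + (-0.7071)·4 = -3.5355.
u_2 = c_2 + 3.5355·q_1 = (1.5000, 1.5000).
‖u_2‖ = 2.1213, so q_2 = (0.7071, 0.7071).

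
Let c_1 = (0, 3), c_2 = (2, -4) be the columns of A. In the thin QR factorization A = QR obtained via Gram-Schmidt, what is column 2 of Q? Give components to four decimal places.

c_1 = (0, 3); ‖c_1‖ = 3.0000, so q_1 = (0.0000, 1.0000).
q_1·c_2 = 0.0000·2 + 1.0000·(-4) = -4.0000.
u_2 = c_2 + 4.0000·q_1 = (2.0000, 0.0000).
‖u_2‖ = 2.0000, so q_2 = (1.0000, 0.0000).

q_2 = (1.0000, 0.0000)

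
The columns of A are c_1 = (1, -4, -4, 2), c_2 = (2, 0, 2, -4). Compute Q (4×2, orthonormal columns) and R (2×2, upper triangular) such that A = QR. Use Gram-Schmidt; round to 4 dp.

Q = [[0.1644, 0.5500], [-0.6576, -0.3500], [-0.6576, 0.1125], [0.3288, -0.7499]], R = [[6.0828, -2.3016], [0.0000, 4.3247]]

c_1 = (1, -4, -4, 2); ‖c_1‖ = 6.0828, so q_1 = (0.1644, -0.6576, -0.6576, 0.3288).
q_1·c_2 = 0.1644·2 + (-0.6576)·0 + (-0.6576)·2 + 0.3288·(-4) = -2.3016.
u_2 = c_2 + 2.3016·q_1 = (2.3784, -1.5135, 0.4865, -3.2432).
‖u_2‖ = 4.3247, so q_2 = (0.5500, -0.3500, 0.1125, -0.7499).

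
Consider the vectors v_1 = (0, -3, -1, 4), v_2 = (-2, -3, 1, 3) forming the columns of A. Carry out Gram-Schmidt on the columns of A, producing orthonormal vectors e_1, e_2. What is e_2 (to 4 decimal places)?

v_1 = (0, -3, -1, 4); ‖v_1‖ = 5.0990, so e_1 = (0.0000, -0.5883, -0.1961, 0.7845).
e_1·v_2 = 0.0000·(-2) + (-0.5883)·(-3) + (-0.1961)·1 + 0.7845·3 = 3.9223.
u_2 = v_2 − 3.9223·e_1 = (-2.0000, -0.6923, 1.7692, -0.0769).
‖u_2‖ = 2.7596, so e_2 = (-0.7247, -0.2509, 0.6411, -0.0279).

e_2 = (-0.7247, -0.2509, 0.6411, -0.0279)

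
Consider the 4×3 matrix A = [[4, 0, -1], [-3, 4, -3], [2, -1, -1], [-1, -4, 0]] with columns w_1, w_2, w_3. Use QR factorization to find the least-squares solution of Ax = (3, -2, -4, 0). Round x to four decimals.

x = (0.3356, 0.2431, 0.7880)

e_1 = w_1/‖w_1‖ = (4, -3, 2, -1)/5.4772 = (0.7303, -0.5477, 0.3651, -0.1826).
r_{12} = e_1·w_2 = -1.8257.
u_2 = w_2 + 1.8257·e_1 = (1.3333, 3.0000, -0.3333, -4.3333).
‖u_2‖ = 5.4467, so e_2 = (0.2448, 0.5508, -0.0612, -0.7956).
r_{13} = e_1·w_3 = 0.5477; r_{23} = e_2·w_3 = -1.8360.
u_3 = w_3 − 0.5477·e_1 + 1.8360·e_2 = (-0.9506, -1.6888, -1.3124, -1.3607).
‖u_3‖ = 2.7073, so e_3 = (-0.3511, -0.6238, -0.4848, -0.5026).
Qᵀb = (1.8257, -0.1224, 2.1333).
Back-substitute: x_3 = 2.1333/2.7073 = 0.7880.
x_2 = (-0.1224 + 1.8360·0.7880)/5.4467 = 0.2431.
x_1 = (1.8257 + 1.8257·0.2431 − 0.5477·0.7880)/5.4772 = 0.3356.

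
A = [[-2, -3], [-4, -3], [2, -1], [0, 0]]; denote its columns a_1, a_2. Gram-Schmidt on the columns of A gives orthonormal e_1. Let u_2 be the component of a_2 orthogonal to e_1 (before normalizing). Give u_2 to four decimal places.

u_2 = (-1.6667, -0.3333, -2.3333, 0.0000)

a_1 = (-2, -4, 2, 0); ‖a_1‖ = 4.8990, so e_1 = (-0.4082, -0.8165, 0.4082, 0.0000).
e_1·a_2 = (-0.4082)·(-3) + (-0.8165)·(-3) + 0.4082·(-1) + 0.0000·0 = 3.2660.
u_2 = a_2 − 3.2660·e_1 = (-1.6667, -0.3333, -2.3333, 0.0000).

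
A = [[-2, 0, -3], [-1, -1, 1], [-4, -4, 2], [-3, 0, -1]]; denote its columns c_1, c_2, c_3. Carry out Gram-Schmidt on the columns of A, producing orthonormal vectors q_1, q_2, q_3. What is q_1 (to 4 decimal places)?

q_1 = c_1/‖c_1‖ = (-2, -1, -4, -3)/5.4772 = (-0.3651, -0.1826, -0.7303, -0.5477).

q_1 = (-0.3651, -0.1826, -0.7303, -0.5477)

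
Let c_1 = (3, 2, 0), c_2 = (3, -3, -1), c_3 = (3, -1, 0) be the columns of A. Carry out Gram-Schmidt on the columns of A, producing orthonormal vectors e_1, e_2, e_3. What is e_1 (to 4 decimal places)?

c_1 = (3, 2, 0); ‖c_1‖ = 3.6056, so e_1 = (0.8321, 0.5547, 0.0000).

e_1 = (0.8321, 0.5547, 0.0000)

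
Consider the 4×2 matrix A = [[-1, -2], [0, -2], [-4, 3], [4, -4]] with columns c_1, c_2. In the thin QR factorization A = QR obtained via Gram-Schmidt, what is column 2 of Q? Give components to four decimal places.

q_2 = (-0.7881, -0.5653, -0.0428, -0.2398)

c_1 = (-1, 0, -4, 4); ‖c_1‖ = 5.7446, so q_1 = (-0.1741, 0.0000, -0.6963, 0.6963).
q_1·c_2 = (-0.1741)·(-2) + 0.0000·(-2) + (-0.6963)·3 + 0.6963·(-4) = -4.5260.
u_2 = c_2 + 4.5260·q_1 = (-2.7879, -2.0000, -0.1515, -0.8485).
‖u_2‖ = 3.5377, so q_2 = (-0.7881, -0.5653, -0.0428, -0.2398).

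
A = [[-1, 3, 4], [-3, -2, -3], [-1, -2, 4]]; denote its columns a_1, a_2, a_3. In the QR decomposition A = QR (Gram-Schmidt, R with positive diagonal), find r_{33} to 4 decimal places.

r_{33} = 5.8926

e_1 = a_1/‖a_1‖ = (-1, -3, -1)/3.3166 = (-0.3015, -0.9045, -0.3015).
r_{12} = e_1·a_2 = 1.5076.
u_2 = a_2 − 1.5076·e_1 = (3.4545, -0.6364, -1.5455).
‖u_2‖ = 3.8376, so e_2 = (0.9002, -0.1658, -0.4027).
r_{13} = e_1·a_3 = 0.3015; r_{23} = e_2·a_3 = 2.4873.
u_3 = a_3 − 0.3015·e_1 − 2.4873·e_2 = (1.8519, -2.3148, 5.0926).
r_{33} = ‖u_3‖ = 5.8926.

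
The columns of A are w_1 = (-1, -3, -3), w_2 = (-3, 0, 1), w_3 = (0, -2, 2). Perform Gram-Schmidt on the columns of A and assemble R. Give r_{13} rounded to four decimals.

r_{13} = 0.0000

w_1 = (-1, -3, -3); ‖w_1‖ = 4.3589, so q_1 = (-0.2294, -0.6882, -0.6882).
r_{13} = q_1·w_3 = 0.0000.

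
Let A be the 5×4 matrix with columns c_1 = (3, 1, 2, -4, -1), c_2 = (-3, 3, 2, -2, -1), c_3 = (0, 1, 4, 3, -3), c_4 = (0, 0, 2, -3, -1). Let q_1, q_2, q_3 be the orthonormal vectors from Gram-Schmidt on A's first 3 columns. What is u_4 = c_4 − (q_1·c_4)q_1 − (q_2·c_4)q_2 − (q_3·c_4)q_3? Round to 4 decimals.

q_1 = c_1/‖c_1‖ = (3, 1, 2, -4, -1)/5.5678 = (0.5388, 0.1796, 0.3592, -0.7184, -0.1796).
r_{12} = q_1·c_2 = 1.2572.
u_2 = c_2 − 1.2572·q_1 = (-3.6774, 2.7742, 1.5484, -1.0968, -0.7742).
‖u_2‖ = 5.0418, so q_2 = (-0.7294, 0.5502, 0.3071, -0.2175, -0.1536).
r_{13} = q_1·c_3 = 0.0000; r_{23} = q_2·c_3 = 1.5867.
u_3 = c_3 − 0.0000·q_1 − 1.5867·q_2 = (1.1574, 0.1269, 3.5127, 3.3452, -2.7563).
‖u_3‖ = 5.6993, so q_3 = (0.2031, 0.0223, 0.6163, 0.5869, -0.4836).
r_{14} = q_1·c_4 = 3.0533; r_{24} = q_2·c_4 = 1.4204; r_{34} = q_3·c_4 = -0.0445.
u_4 = c_4 − 3.0533·q_1 − 1.4204·q_2 + 0.0445·q_3 = (-0.6001, -1.3290, 0.4945, -0.4713, -0.2550).

u_4 = (-0.6001, -1.3290, 0.4945, -0.4713, -0.2550)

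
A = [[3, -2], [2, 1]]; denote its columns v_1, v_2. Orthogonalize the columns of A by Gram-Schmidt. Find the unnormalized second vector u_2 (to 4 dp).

u_2 = (-1.0769, 1.6154)

v_1 = (3, 2); ‖v_1‖ = 3.6056, so q_1 = (0.8321, 0.5547).
q_1·v_2 = 0.8321·(-2) + 0.5547·1 = -1.1094.
u_2 = v_2 + 1.1094·q_1 = (-1.0769, 1.6154).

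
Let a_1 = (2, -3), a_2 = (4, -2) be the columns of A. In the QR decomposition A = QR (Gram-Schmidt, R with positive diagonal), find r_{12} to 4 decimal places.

r_{12} = 3.8829

a_1 = (2, -3); ‖a_1‖ = 3.6056, so e_1 = (0.5547, -0.8321).
r_{12} = e_1·a_2 = 3.8829.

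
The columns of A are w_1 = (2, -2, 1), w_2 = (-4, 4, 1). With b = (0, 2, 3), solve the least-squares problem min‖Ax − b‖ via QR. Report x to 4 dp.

x = (1.8333, 1.1667)

w_1 = (2, -2, 1); ‖w_1‖ = 3.0000, so q_1 = (0.6667, -0.6667, 0.3333).
q_1·w_2 = 0.6667·(-4) + (-0.6667)·4 + 0.3333·1 = -5.0000.
u_2 = w_2 + 5.0000·q_1 = (-0.6667, 0.6667, 2.6667).
‖u_2‖ = 2.8284, so q_2 = (-0.2357, 0.2357, 0.9428).
Qᵀb = (-0.3333, 3.2998).
Back-substitute: x_2 = 3.2998/2.8284 = 1.1667.
x_1 = (-0.3333 + 5.0000·1.1667)/3.0000 = 1.8333.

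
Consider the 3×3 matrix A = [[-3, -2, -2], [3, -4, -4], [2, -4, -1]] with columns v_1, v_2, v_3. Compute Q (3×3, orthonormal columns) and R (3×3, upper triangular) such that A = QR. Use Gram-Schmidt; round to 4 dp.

Q = [[-0.6396, -0.7510, -0.1638], [0.6396, -0.4017, -0.6554], [0.4264, -0.5240, 0.7373]], R = [[4.6904, -2.9848, -1.7056], [0.0000, 5.2049, 3.6329], [0.0000, 0.0000, 2.2119]]

v_1 = (-3, 3, 2); ‖v_1‖ = 4.6904, so q_1 = (-0.6396, 0.6396, 0.4264).
q_1·v_2 = (-0.6396)·(-2) + 0.6396·(-4) + 0.4264·(-4) = -2.9848.
u_2 = v_2 + 2.9848·q_1 = (-3.9091, -2.0909, -2.7273).
‖u_2‖ = 5.2049, so q_2 = (-0.7510, -0.4017, -0.5240).
q_1·v_3 = (-0.6396)·(-2) + 0.6396·(-4) + 0.4264·(-1) = -1.7056; q_2·v_3 = (-0.7510)·(-2) + (-0.4017)·(-4) + (-0.5240)·(-1) = 3.6329.
u_3 = v_3 + 1.7056·q_1 − 3.6329·q_2 = (-0.3624, -1.4497, 1.6309).
‖u_3‖ = 2.2119, so q_3 = (-0.1638, -0.6554, 0.7373).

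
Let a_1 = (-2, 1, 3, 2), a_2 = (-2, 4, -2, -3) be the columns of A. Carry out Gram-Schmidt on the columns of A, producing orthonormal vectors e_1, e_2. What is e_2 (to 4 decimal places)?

a_1 = (-2, 1, 3, 2); ‖a_1‖ = 4.2426, so e_1 = (-0.4714, 0.2357, 0.7071, 0.4714).
e_1·a_2 = (-0.4714)·(-2) + 0.2357·4 + 0.7071·(-2) + 0.4714·(-3) = -0.9428.
u_2 = a_2 + 0.9428·e_1 = (-2.4444, 4.2222, -1.3333, -2.5556).
‖u_2‖ = 5.6667, so e_2 = (-0.4314, 0.7451, -0.2353, -0.4510).

e_2 = (-0.4314, 0.7451, -0.2353, -0.4510)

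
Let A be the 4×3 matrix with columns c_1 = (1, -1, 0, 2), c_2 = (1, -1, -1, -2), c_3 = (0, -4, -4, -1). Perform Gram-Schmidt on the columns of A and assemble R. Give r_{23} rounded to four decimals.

c_1 = (1, -1, 0, 2); ‖c_1‖ = 2.4495, so e_1 = (0.4082, -0.4082, 0.0000, 0.8165).
e_1·c_2 = 0.4082·1 + (-0.4082)·(-1) + 0.0000·(-1) + 0.8165·(-2) = -0.8165.
u_2 = c_2 + 0.8165·e_1 = (1.3333, -1.3333, -1.0000, -1.3333).
‖u_2‖ = 2.5166, so e_2 = (0.5298, -0.5298, -0.3974, -0.5298).
r_{23} = e_2·c_3 = 4.2385.

r_{23} = 4.2385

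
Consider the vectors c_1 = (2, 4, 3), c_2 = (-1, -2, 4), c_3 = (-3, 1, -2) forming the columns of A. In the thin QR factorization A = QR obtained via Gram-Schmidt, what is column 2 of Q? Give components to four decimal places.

q_2 = (-0.2491, -0.4983, 0.8305)

c_1 = (2, 4, 3); ‖c_1‖ = 5.3852, so q_1 = (0.3714, 0.7428, 0.5571).
q_1·c_2 = 0.3714·(-1) + 0.7428·(-2) + 0.5571·4 = 0.3714.
u_2 = c_2 − 0.3714·q_1 = (-1.1379, -2.2759, 3.7931).
‖u_2‖ = 4.5675, so q_2 = (-0.2491, -0.4983, 0.8305).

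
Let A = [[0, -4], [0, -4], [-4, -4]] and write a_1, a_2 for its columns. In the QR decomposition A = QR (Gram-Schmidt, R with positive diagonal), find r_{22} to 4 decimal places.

r_{22} = 5.6569

a_1 = (0, 0, -4); ‖a_1‖ = 4.0000, so q_1 = (0.0000, 0.0000, -1.0000).
q_1·a_2 = 0.0000·(-4) + 0.0000·(-4) + (-1.0000)·(-4) = 4.0000.
u_2 = a_2 − 4.0000·q_1 = (-4.0000, -4.0000, 0.0000).
r_{22} = ‖u_2‖ = 5.6569.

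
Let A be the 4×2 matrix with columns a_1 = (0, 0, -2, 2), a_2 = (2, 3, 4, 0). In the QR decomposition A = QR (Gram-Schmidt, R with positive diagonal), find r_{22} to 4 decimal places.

r_{22} = 4.5826

a_1 = (0, 0, -2, 2); ‖a_1‖ = 2.8284, so e_1 = (0.0000, 0.0000, -0.7071, 0.7071).
e_1·a_2 = 0.0000·2 + 0.0000·3 + (-0.7071)·4 + 0.7071·0 = -2.8284.
u_2 = a_2 + 2.8284·e_1 = (2.0000, 3.0000, 2.0000, 2.0000).
r_{22} = ‖u_2‖ = 4.5826.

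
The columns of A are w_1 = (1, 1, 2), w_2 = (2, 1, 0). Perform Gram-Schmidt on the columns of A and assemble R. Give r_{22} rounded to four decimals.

r_{22} = 1.8708

e_1 = w_1/‖w_1‖ = (1, 1, 2)/2.4495 = (0.4082, 0.4082, 0.8165).
r_{12} = e_1·w_2 = 1.2247.
u_2 = w_2 − 1.2247·e_1 = (1.5000, 0.5000, -1.0000).
r_{22} = ‖u_2‖ = 1.8708.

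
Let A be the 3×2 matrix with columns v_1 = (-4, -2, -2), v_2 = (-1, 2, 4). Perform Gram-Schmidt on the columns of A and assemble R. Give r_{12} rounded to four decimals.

r_{12} = -1.6330

v_1 = (-4, -2, -2); ‖v_1‖ = 4.8990, so e_1 = (-0.8165, -0.4082, -0.4082).
r_{12} = e_1·v_2 = -1.6330.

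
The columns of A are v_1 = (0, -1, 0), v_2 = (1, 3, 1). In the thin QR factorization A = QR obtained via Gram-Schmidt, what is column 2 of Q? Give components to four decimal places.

v_1 = (0, -1, 0); ‖v_1‖ = 1.0000, so e_1 = (0.0000, -1.0000, 0.0000).
e_1·v_2 = 0.0000·1 + (-1.0000)·3 + 0.0000·1 = -3.0000.
u_2 = v_2 + 3.0000·e_1 = (1.0000, 0.0000, 1.0000).
‖u_2‖ = 1.4142, so e_2 = (0.7071, 0.0000, 0.7071).

e_2 = (0.7071, 0.0000, 0.7071)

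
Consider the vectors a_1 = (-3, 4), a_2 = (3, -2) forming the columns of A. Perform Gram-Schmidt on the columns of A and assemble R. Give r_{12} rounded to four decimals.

r_{12} = -3.4000

a_1 = (-3, 4); ‖a_1‖ = 5.0000, so q_1 = (-0.6000, 0.8000).
r_{12} = q_1·a_2 = -3.4000.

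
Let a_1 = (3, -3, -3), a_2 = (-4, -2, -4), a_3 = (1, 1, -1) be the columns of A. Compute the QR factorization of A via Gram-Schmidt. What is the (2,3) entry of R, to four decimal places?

e_1 = a_1/‖a_1‖ = (3, -3, -3)/5.1962 = (0.5774, -0.5774, -0.5774).
r_{12} = e_1·a_2 = 1.1547.
u_2 = a_2 − 1.1547·e_1 = (-4.6667, -1.3333, -3.3333).
‖u_2‖ = 5.8878, so e_2 = (-0.7926, -0.2265, -0.5661).
r_{23} = e_2·a_3 = -0.4529.

r_{23} = -0.4529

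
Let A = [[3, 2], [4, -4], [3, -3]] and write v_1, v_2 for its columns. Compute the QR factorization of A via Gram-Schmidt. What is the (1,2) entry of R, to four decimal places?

r_{12} = -3.2585

e_1 = v_1/‖v_1‖ = (3, 4, 3)/5.8310 = (0.5145, 0.6860, 0.5145).
r_{12} = e_1·v_2 = -3.2585.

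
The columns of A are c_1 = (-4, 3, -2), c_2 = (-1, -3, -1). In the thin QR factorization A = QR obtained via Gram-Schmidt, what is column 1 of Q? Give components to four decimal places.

c_1 = (-4, 3, -2); ‖c_1‖ = 5.3852, so q_1 = (-0.7428, 0.5571, -0.3714).

q_1 = (-0.7428, 0.5571, -0.3714)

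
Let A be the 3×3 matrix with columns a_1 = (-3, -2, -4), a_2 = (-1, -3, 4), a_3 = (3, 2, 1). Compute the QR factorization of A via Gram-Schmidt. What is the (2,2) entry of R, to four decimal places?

q_1 = a_1/‖a_1‖ = (-3, -2, -4)/5.3852 = (-0.5571, -0.3714, -0.7428).
r_{12} = q_1·a_2 = -1.2999.
u_2 = a_2 + 1.2999·q_1 = (-1.7241, -3.4828, 3.0345).
r_{22} = ‖u_2‖ = 4.9306.

r_{22} = 4.9306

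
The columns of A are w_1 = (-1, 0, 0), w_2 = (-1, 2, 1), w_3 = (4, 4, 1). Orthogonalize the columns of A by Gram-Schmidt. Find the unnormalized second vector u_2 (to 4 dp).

u_2 = (0.0000, 2.0000, 1.0000)

e_1 = w_1/‖w_1‖ = (-1, 0, 0)/1.0000 = (-1.0000, 0.0000, 0.0000).
r_{12} = e_1·w_2 = 1.0000.
u_2 = w_2 − 1.0000·e_1 = (0.0000, 2.0000, 1.0000).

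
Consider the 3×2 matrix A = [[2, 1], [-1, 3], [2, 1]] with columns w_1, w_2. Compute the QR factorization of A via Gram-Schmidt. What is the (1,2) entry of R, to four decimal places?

w_1 = (2, -1, 2); ‖w_1‖ = 3.0000, so e_1 = (0.6667, -0.3333, 0.6667).
r_{12} = e_1·w_2 = 0.3333.

r_{12} = 0.3333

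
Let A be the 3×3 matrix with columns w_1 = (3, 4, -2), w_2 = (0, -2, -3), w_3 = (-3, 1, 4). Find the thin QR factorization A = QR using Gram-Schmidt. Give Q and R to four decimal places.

w_1 = (3, 4, -2); ‖w_1‖ = 5.3852, so q_1 = (0.5571, 0.7428, -0.3714).
q_1·w_2 = 0.5571·0 + 0.7428·(-2) + (-0.3714)·(-3) = -0.3714.
u_2 = w_2 + 0.3714·q_1 = (0.2069, -1.7241, -3.1379).
‖u_2‖ = 3.5864, so q_2 = (0.0577, -0.4807, -0.8750).
q_1·w_3 = 0.5571·(-3) + 0.7428·1 + (-0.3714)·4 = -2.4140; q_2·w_3 = 0.0577·(-3) + (-0.4807)·1 + (-0.8750)·4 = -4.1537.
u_3 = w_3 + 2.4140·q_1 + 4.1537·q_2 = (-1.4155, 0.7962, -0.5308).
‖u_3‖ = 1.7087, so q_3 = (-0.8284, 0.4660, -0.3107).

Q = [[0.5571, 0.0577, -0.8284], [0.7428, -0.4807, 0.4660], [-0.3714, -0.8750, -0.3107]], R = [[5.3852, -0.3714, -2.4140], [0.0000, 3.5864, -4.1537], [0.0000, 0.0000, 1.7087]]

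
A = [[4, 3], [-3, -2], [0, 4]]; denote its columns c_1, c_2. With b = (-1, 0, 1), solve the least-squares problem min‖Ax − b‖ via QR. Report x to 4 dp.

x = (-0.3342, 0.2419)

e_1 = c_1/‖c_1‖ = (4, -3, 0)/5.0000 = (0.8000, -0.6000, 0.0000).
r_{12} = e_1·c_2 = 3.6000.
u_2 = c_2 − 3.6000·e_1 = (0.1200, 0.1600, 4.0000).
‖u_2‖ = 4.0050, so e_2 = (0.0300, 0.0400, 0.9988).
Qᵀb = (-0.8000, 0.9688).
Back-substitute: x_2 = 0.9688/4.0050 = 0.2419.
x_1 = (-0.8000 − 3.6000·0.2419)/5.0000 = -0.3342.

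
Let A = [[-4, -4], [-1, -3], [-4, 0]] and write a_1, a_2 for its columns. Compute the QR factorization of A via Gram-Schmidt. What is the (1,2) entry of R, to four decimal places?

e_1 = a_1/‖a_1‖ = (-4, -1, -4)/5.7446 = (-0.6963, -0.1741, -0.6963).
r_{12} = e_1·a_2 = 3.3075.

r_{12} = 3.3075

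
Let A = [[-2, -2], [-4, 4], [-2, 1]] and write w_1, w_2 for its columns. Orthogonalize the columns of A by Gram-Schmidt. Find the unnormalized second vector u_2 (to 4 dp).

u_2 = (-3.1667, 1.6667, -0.1667)

w_1 = (-2, -4, -2); ‖w_1‖ = 4.8990, so e_1 = (-0.4082, -0.8165, -0.4082).
e_1·w_2 = (-0.4082)·(-2) + (-0.8165)·4 + (-0.4082)·1 = -2.8577.
u_2 = w_2 + 2.8577·e_1 = (-3.1667, 1.6667, -0.1667).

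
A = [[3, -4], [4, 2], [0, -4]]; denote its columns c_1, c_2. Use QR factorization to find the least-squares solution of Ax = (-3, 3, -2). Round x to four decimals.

x = (0.2398, 0.7489)

c_1 = (3, 4, 0); ‖c_1‖ = 5.0000, so e_1 = (0.6000, 0.8000, 0.0000).
e_1·c_2 = 0.6000·(-4) + 0.8000·2 + 0.0000·(-4) = -0.8000.
u_2 = c_2 + 0.8000·e_1 = (-3.5200, 2.6400, -4.0000).
‖u_2‖ = 5.9464, so e_2 = (-0.5920, 0.4440, -0.6727).
Qᵀb = (0.6000, 4.4531).
Back-substitute: x_2 = 4.4531/5.9464 = 0.7489.
x_1 = (0.6000 + 0.8000·0.7489)/5.0000 = 0.2398.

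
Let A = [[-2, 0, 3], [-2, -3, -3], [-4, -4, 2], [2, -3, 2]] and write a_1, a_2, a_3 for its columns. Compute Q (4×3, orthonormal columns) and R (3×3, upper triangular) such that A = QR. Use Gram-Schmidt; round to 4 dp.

Q = [[-0.3780, 0.2292, 0.5663], [-0.3780, -0.3725, -0.6959], [-0.7559, -0.3438, 0.2476], [0.3780, -0.8309, 0.3657]], R = [[5.2915, 3.0237, -0.7559], [0.0000, 4.9857, -0.5444], [0.0000, 0.0000, 5.0132]]

e_1 = a_1/‖a_1‖ = (-2, -2, -4, 2)/5.2915 = (-0.3780, -0.3780, -0.7559, 0.3780).
r_{12} = e_1·a_2 = 3.0237.
u_2 = a_2 − 3.0237·e_1 = (1.1429, -1.8571, -1.7143, -4.1429).
‖u_2‖ = 4.9857, so e_2 = (0.2292, -0.3725, -0.3438, -0.8309).
r_{13} = e_1·a_3 = -0.7559; r_{23} = e_2·a_3 = -0.5444.
u_3 = a_3 + 0.7559·e_1 + 0.5444·e_2 = (2.8391, -3.4885, 1.2414, 1.8333).
‖u_3‖ = 5.0132, so e_3 = (0.5663, -0.6959, 0.2476, 0.3657).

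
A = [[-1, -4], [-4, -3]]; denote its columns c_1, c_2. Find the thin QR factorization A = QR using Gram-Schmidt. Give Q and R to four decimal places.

c_1 = (-1, -4); ‖c_1‖ = 4.1231, so q_1 = (-0.2425, -0.9701).
q_1·c_2 = (-0.2425)·(-4) + (-0.9701)·(-3) = 3.8806.
u_2 = c_2 − 3.8806·q_1 = (-3.0588, 0.7647).
‖u_2‖ = 3.1530, so q_2 = (-0.9701, 0.2425).

Q = [[-0.2425, -0.9701], [-0.9701, 0.2425]], R = [[4.1231, 3.8806], [0.0000, 3.1530]]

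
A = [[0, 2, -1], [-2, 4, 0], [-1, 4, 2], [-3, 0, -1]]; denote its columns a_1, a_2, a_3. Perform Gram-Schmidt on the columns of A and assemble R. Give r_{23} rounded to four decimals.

q_1 = a_1/‖a_1‖ = (0, -2, -1, -3)/3.7417 = (0.0000, -0.5345, -0.2673, -0.8018).
r_{12} = q_1·a_2 = -3.2071.
u_2 = a_2 + 3.2071·q_1 = (2.0000, 2.2857, 3.1429, -2.5714).
‖u_2‖ = 5.0709, so q_2 = (0.3944, 0.4507, 0.6198, -0.5071).
r_{23} = q_2·a_3 = 1.3522.

r_{23} = 1.3522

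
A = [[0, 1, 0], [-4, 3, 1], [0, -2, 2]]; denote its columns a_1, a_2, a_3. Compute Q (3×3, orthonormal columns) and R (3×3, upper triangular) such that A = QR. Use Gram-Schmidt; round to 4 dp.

e_1 = a_1/‖a_1‖ = (0, -4, 0)/4.0000 = (0.0000, -1.0000, 0.0000).
r_{12} = e_1·a_2 = -3.0000.
u_2 = a_2 + 3.0000·e_1 = (1.0000, 0.0000, -2.0000).
‖u_2‖ = 2.2361, so e_2 = (0.4472, 0.0000, -0.8944).
r_{13} = e_1·a_3 = -1.0000; r_{23} = e_2·a_3 = -1.7889.
u_3 = a_3 + 1.0000·e_1 + 1.7889·e_2 = (0.8000, 0.0000, 0.4000).
‖u_3‖ = 0.8944, so e_3 = (0.8944, 0.0000, 0.4472).

Q = [[0.0000, 0.4472, 0.8944], [-1.0000, 0.0000, 0.0000], [0.0000, -0.8944, 0.4472]], R = [[4.0000, -3.0000, -1.0000], [0.0000, 2.2361, -1.7889], [0.0000, 0.0000, 0.8944]]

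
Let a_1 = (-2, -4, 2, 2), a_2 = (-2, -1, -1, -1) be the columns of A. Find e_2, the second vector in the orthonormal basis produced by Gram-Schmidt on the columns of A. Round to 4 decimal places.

e_2 = (-0.6761, -0.1690, -0.5071, -0.5071)

e_1 = a_1/‖a_1‖ = (-2, -4, 2, 2)/5.2915 = (-0.3780, -0.7559, 0.3780, 0.3780).
r_{12} = e_1·a_2 = 0.7559.
u_2 = a_2 − 0.7559·e_1 = (-1.7143, -0.4286, -1.2857, -1.2857).
‖u_2‖ = 2.5355, so e_2 = (-0.6761, -0.1690, -0.5071, -0.5071).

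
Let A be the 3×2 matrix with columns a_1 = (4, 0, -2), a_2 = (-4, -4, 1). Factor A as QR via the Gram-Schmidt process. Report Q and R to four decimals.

e_1 = a_1/‖a_1‖ = (4, 0, -2)/4.4721 = (0.8944, 0.0000, -0.4472).
r_{12} = e_1·a_2 = -4.0249.
u_2 = a_2 + 4.0249·e_1 = (-0.4000, -4.0000, -0.8000).
‖u_2‖ = 4.0988, so e_2 = (-0.0976, -0.9759, -0.1952).

Q = [[0.8944, -0.0976], [0.0000, -0.9759], [-0.4472, -0.1952]], R = [[4.4721, -4.0249], [0.0000, 4.0988]]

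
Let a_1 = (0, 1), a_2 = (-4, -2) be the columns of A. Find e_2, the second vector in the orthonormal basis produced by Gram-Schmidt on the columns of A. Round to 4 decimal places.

e_1 = a_1/‖a_1‖ = (0, 1)/1.0000 = (0.0000, 1.0000).
r_{12} = e_1·a_2 = -2.0000.
u_2 = a_2 + 2.0000·e_1 = (-4.0000, 0.0000).
‖u_2‖ = 4.0000, so e_2 = (-1.0000, 0.0000).

e_2 = (-1.0000, 0.0000)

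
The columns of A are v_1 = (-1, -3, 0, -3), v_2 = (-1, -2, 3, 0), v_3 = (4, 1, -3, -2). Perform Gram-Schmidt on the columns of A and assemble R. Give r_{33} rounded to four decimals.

r_{33} = 3.3471

v_1 = (-1, -3, 0, -3); ‖v_1‖ = 4.3589, so e_1 = (-0.2294, -0.6882, 0.0000, -0.6882).
e_1·v_2 = (-0.2294)·(-1) + (-0.6882)·(-2) + 0.0000·3 + (-0.6882)·0 = 1.6059.
u_2 = v_2 − 1.6059·e_1 = (-0.6316, -0.8947, 3.0000, 1.1053).
‖u_2‖ = 3.3795, so e_2 = (-0.1869, -0.2648, 0.8877, 0.3270).
e_1·v_3 = (-0.2294)·4 + (-0.6882)·1 + 0.0000·(-3) + (-0.6882)·(-2) = -0.2294; e_2·v_3 = (-0.1869)·4 + (-0.2648)·1 + 0.8877·(-3) + 0.3270·(-2) = -4.3295.
u_3 = v_3 + 0.2294·e_1 + 4.3295·e_2 = (3.1382, -0.3041, 0.8433, -0.7419).
r_{33} = ‖u_3‖ = 3.3471.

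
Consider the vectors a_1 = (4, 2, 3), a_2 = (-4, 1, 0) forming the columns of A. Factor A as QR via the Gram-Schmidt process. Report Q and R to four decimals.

Q = [[0.7428, -0.6465], [0.3714, 0.6142], [0.5571, 0.4526]], R = [[5.3852, -2.5997], [0.0000, 3.2002]]

q_1 = a_1/‖a_1‖ = (4, 2, 3)/5.3852 = (0.7428, 0.3714, 0.5571).
r_{12} = q_1·a_2 = -2.5997.
u_2 = a_2 + 2.5997·q_1 = (-2.0690, 1.9655, 1.4483).
‖u_2‖ = 3.2002, so q_2 = (-0.6465, 0.6142, 0.4526).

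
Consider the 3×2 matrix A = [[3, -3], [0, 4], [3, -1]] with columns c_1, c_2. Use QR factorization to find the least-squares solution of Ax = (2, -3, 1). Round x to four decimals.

x = (0.0185, -0.7222)

c_1 = (3, 0, 3); ‖c_1‖ = 4.2426, so q_1 = (0.7071, 0.0000, 0.7071).
q_1·c_2 = 0.7071·(-3) + 0.0000·4 + 0.7071·(-1) = -2.8284.
u_2 = c_2 + 2.8284·q_1 = (-1.0000, 4.0000, 1.0000).
‖u_2‖ = 4.2426, so q_2 = (-0.2357, 0.9428, 0.2357).
Qᵀb = (2.1213, -3.0641).
Back-substitute: x_2 = -3.0641/4.2426 = -0.7222.
x_1 = (2.1213 + 2.8284·(-0.7222))/4.2426 = 0.0185.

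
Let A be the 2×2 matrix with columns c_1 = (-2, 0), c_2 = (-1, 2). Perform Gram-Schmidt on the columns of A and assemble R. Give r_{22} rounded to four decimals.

r_{22} = 2.0000

e_1 = c_1/‖c_1‖ = (-2, 0)/2.0000 = (-1.0000, 0.0000).
r_{12} = e_1·c_2 = 1.0000.
u_2 = c_2 − 1.0000·e_1 = (0.0000, 2.0000).
r_{22} = ‖u_2‖ = 2.0000.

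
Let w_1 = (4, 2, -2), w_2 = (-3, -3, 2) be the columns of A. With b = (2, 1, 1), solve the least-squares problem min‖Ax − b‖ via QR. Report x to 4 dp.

x = (0.5000, 0.1818)

q_1 = w_1/‖w_1‖ = (4, 2, -2)/4.8990 = (0.8165, 0.4082, -0.4082).
r_{12} = q_1·w_2 = -4.4907.
u_2 = w_2 + 4.4907·q_1 = (0.6667, -1.1667, 0.1667).
‖u_2‖ = 1.3540, so q_2 = (0.4924, -0.8616, 0.1231).
Qᵀb = (1.6330, 0.2462).
Back-substitute: x_2 = 0.2462/1.3540 = 0.1818.
x_1 = (1.6330 + 4.4907·0.1818)/4.8990 = 0.5000.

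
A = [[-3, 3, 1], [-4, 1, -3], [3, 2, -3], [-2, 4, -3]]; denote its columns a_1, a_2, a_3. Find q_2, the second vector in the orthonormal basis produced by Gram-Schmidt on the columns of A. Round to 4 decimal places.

a_1 = (-3, -4, 3, -2); ‖a_1‖ = 6.1644, so q_1 = (-0.4867, -0.6489, 0.4867, -0.3244).
q_1·a_2 = (-0.4867)·3 + (-0.6489)·1 + 0.4867·2 + (-0.3244)·4 = -2.4333.
u_2 = a_2 + 2.4333·q_1 = (1.8158, -0.5789, 3.1842, 3.2105).
‖u_2‖ = 4.9070, so q_2 = (0.3700, -0.1180, 0.6489, 0.6543).

q_2 = (0.3700, -0.1180, 0.6489, 0.6543)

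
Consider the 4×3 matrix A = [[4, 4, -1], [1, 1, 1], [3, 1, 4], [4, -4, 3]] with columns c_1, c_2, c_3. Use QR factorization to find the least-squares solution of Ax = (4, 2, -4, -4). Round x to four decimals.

c_1 = (4, 1, 3, 4); ‖c_1‖ = 6.4807, so e_1 = (0.6172, 0.1543, 0.4629, 0.6172).
e_1·c_2 = 0.6172·4 + 0.1543·1 + 0.4629·1 + 0.6172·(-4) = 0.6172.
u_2 = c_2 − 0.6172·e_1 = (3.6190, 0.9048, 0.7143, -4.3810).
‖u_2‖ = 5.7982, so e_2 = (0.6242, 0.1560, 0.1232, -0.7556).
e_1·c_3 = 0.6172·(-1) + 0.1543·1 + 0.4629·4 + 0.6172·3 = 3.2404; e_2·c_3 = 0.6242·(-1) + 0.1560·1 + 0.1232·4 + (-0.7556)·3 = -2.2421.
u_3 = c_3 − 3.2404·e_1 + 2.2421·e_2 = (-1.6006, 0.8499, 2.7762, -0.6941).
‖u_3‖ = 3.3872, so e_3 = (-0.4725, 0.2509, 0.8196, -0.2049).
Qᵀb = (-1.5430, 5.3383, -3.8472).
Back-substitute: x_3 = -3.8472/3.3872 = -1.1358.
x_2 = (5.3383 + 2.2421·(-1.1358))/5.7982 = 0.4815.
x_1 = (-1.5430 − 0.6172·0.4815 − 3.2404·(-1.1358))/6.4807 = 0.2840.

x = (0.2840, 0.4815, -1.1358)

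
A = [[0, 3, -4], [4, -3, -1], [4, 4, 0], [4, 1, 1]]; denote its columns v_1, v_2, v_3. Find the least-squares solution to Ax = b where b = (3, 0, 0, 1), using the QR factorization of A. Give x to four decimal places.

x = (0.0587, 0.1476, -0.5455)

v_1 = (0, 4, 4, 4); ‖v_1‖ = 6.9282, so e_1 = (0.0000, 0.5774, 0.5774, 0.5774).
e_1·v_2 = 0.0000·3 + 0.5774·(-3) + 0.5774·4 + 0.5774·1 = 1.1547.
u_2 = v_2 − 1.1547·e_1 = (3.0000, -3.6667, 3.3333, 0.3333).
‖u_2‖ = 5.8023, so e_2 = (0.5170, -0.6319, 0.5745, 0.0574).
e_1·v_3 = 0.0000·(-4) + 0.5774·(-1) + 0.5774·0 + 0.5774·1 = 0.0000; e_2·v_3 = 0.5170·(-4) + (-0.6319)·(-1) + 0.5745·0 + 0.0574·1 = -1.3788.
u_3 = v_3 + 0.0000·e_1 + 1.3788·e_2 = (-3.2871, -1.8713, 0.7921, 1.0792).
‖u_3‖ = 4.0124, so e_3 = (-0.8193, -0.4664, 0.1974, 0.2690).
Qᵀb = (0.5774, 1.6086, -2.1888).
Back-substitute: x_3 = -2.1888/4.0124 = -0.5455.
x_2 = (1.6086 + 1.3788·(-0.5455))/5.8023 = 0.1476.
x_1 = (0.5774 − 1.1547·0.1476 + 0.0000·(-0.5455))/6.9282 = 0.0587.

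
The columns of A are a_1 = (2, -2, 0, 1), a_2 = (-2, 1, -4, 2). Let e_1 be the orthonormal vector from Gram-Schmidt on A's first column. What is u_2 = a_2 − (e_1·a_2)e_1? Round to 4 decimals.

u_2 = (-1.1111, 0.1111, -4.0000, 2.4444)

e_1 = a_1/‖a_1‖ = (2, -2, 0, 1)/3.0000 = (0.6667, -0.6667, 0.0000, 0.3333).
r_{12} = e_1·a_2 = -1.3333.
u_2 = a_2 + 1.3333·e_1 = (-1.1111, 0.1111, -4.0000, 2.4444).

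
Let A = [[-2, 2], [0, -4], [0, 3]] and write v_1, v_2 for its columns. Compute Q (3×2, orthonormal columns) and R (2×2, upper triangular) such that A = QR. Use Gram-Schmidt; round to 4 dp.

Q = [[-1.0000, 0.0000], [0.0000, -0.8000], [0.0000, 0.6000]], R = [[2.0000, -2.0000], [0.0000, 5.0000]]

v_1 = (-2, 0, 0); ‖v_1‖ = 2.0000, so e_1 = (-1.0000, 0.0000, 0.0000).
e_1·v_2 = (-1.0000)·2 + 0.0000·(-4) + 0.0000·3 = -2.0000.
u_2 = v_2 + 2.0000·e_1 = (0.0000, -4.0000, 3.0000).
‖u_2‖ = 5.0000, so e_2 = (0.0000, -0.8000, 0.6000).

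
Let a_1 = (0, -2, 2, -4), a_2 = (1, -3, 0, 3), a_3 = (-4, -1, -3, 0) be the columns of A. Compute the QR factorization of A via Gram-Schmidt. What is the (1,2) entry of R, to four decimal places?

r_{12} = -1.2247

q_1 = a_1/‖a_1‖ = (0, -2, 2, -4)/4.8990 = (0.0000, -0.4082, 0.4082, -0.8165).
r_{12} = q_1·a_2 = -1.2247.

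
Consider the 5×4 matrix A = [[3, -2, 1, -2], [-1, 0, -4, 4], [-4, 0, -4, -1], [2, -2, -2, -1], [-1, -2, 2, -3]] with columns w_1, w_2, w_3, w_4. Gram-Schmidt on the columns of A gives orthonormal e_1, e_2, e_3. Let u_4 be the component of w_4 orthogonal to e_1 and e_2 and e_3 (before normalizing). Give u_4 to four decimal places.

w_1 = (3, -1, -4, 2, -1); ‖w_1‖ = 5.5678, so e_1 = (0.5388, -0.1796, -0.7184, 0.3592, -0.1796).
e_1·w_2 = 0.5388·(-2) + (-0.1796)·0 + (-0.7184)·0 + 0.3592·(-2) + (-0.1796)·(-2) = -1.4368.
u_2 = w_2 + 1.4368·e_1 = (-1.2258, -0.2581, -1.0323, -1.4839, -2.2581).
‖u_2‖ = 3.1521, so e_2 = (-0.3889, -0.0819, -0.3275, -0.4708, -0.7164).
e_1·w_3 = 0.5388·1 + (-0.1796)·(-4) + (-0.7184)·(-4) + 0.3592·(-2) + (-0.1796)·2 = 3.0533; e_2·w_3 = (-0.3889)·1 + (-0.0819)·(-4) + (-0.3275)·(-4) + (-0.4708)·(-2) + (-0.7164)·2 = 0.7573.
u_3 = w_3 − 3.0533·e_1 − 0.7573·e_2 = (-0.3506, -3.3896, -1.5584, -2.7403, 3.0909).
‖u_3‖ = 5.5771, so e_3 = (-0.0629, -0.6078, -0.2794, -0.4913, 0.5542).
e_1·w_4 = 0.5388·(-2) + (-0.1796)·4 + (-0.7184)·(-1) + 0.3592·(-1) + (-0.1796)·(-3) = -0.8980; e_2·w_4 = (-0.3889)·(-2) + (-0.0819)·4 + (-0.3275)·(-1) + (-0.4708)·(-1) + (-0.7164)·(-3) = 3.3977; e_3·w_4 = (-0.0629)·(-2) + (-0.6078)·4 + (-0.2794)·(-1) + (-0.4913)·(-1) + 0.5542·(-3) = -3.1972.
u_4 = w_4 + 0.8980·e_1 − 3.3977·e_2 + 3.1972·e_3 = (-0.3958, 2.1737, -1.4259, -0.6489, 1.0447).

u_4 = (-0.3958, 2.1737, -1.4259, -0.6489, 1.0447)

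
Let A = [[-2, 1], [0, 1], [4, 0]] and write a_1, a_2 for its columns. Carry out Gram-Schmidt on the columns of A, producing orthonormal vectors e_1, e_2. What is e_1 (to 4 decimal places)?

e_1 = (-0.4472, 0.0000, 0.8944)

e_1 = a_1/‖a_1‖ = (-2, 0, 4)/4.4721 = (-0.4472, 0.0000, 0.8944).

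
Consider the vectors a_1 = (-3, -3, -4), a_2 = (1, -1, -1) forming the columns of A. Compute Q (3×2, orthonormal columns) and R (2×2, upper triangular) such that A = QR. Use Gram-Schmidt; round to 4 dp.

a_1 = (-3, -3, -4); ‖a_1‖ = 5.8310, so q_1 = (-0.5145, -0.5145, -0.6860).
q_1·a_2 = (-0.5145)·1 + (-0.5145)·(-1) + (-0.6860)·(-1) = 0.6860.
u_2 = a_2 − 0.6860·q_1 = (1.3529, -0.6471, -0.5294).
‖u_2‖ = 1.5904, so q_2 = (0.8507, -0.4068, -0.3329).

Q = [[-0.5145, 0.8507], [-0.5145, -0.4068], [-0.6860, -0.3329]], R = [[5.8310, 0.6860], [0.0000, 1.5904]]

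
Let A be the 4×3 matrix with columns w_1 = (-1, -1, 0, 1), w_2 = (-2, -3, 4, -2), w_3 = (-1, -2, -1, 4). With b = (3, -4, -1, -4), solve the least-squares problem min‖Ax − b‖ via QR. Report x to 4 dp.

w_1 = (-1, -1, 0, 1); ‖w_1‖ = 1.7321, so e_1 = (-0.5774, -0.5774, 0.0000, 0.5774).
e_1·w_2 = (-0.5774)·(-2) + (-0.5774)·(-3) + 0.0000·4 + 0.5774·(-2) = 1.7321.
u_2 = w_2 − 1.7321·e_1 = (-1.0000, -2.0000, 4.0000, -3.0000).
‖u_2‖ = 5.4772, so e_2 = (-0.1826, -0.3651, 0.7303, -0.5477).
e_1·w_3 = (-0.5774)·(-1) + (-0.5774)·(-2) + 0.0000·(-1) + 0.5774·4 = 4.0415; e_2·w_3 = (-0.1826)·(-1) + (-0.3651)·(-2) + 0.7303·(-1) + (-0.5477)·4 = -2.0083.
u_3 = w_3 − 4.0415·e_1 + 2.0083·e_2 = (0.9667, -0.4000, 0.4667, 0.5667).
‖u_3‖ = 1.2780, so e_3 = (0.7564, -0.3130, 0.3651, 0.4434).
Qᵀb = (-1.7321, 2.3735, 1.3823).
Back-substitute: x_3 = 1.3823/1.2780 = 1.0816.
x_2 = (2.3735 + 2.0083·1.0816)/5.4772 = 0.8299.
x_1 = (-1.7321 − 1.7321·0.8299 − 4.0415·1.0816)/1.7321 = -4.3537.

x = (-4.3537, 0.8299, 1.0816)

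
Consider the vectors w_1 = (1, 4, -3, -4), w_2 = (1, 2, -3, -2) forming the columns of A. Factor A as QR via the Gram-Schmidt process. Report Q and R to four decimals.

w_1 = (1, 4, -3, -4); ‖w_1‖ = 6.4807, so e_1 = (0.1543, 0.6172, -0.4629, -0.6172).
e_1·w_2 = 0.1543·1 + 0.6172·2 + (-0.4629)·(-3) + (-0.6172)·(-2) = 4.0119.
u_2 = w_2 − 4.0119·e_1 = (0.3810, -0.4762, -1.1429, 0.4762).
‖u_2‖ = 1.3801, so e_2 = (0.2760, -0.3450, -0.8281, 0.3450).

Q = [[0.1543, 0.2760], [0.6172, -0.3450], [-0.4629, -0.8281], [-0.6172, 0.3450]], R = [[6.4807, 4.0119], [0.0000, 1.3801]]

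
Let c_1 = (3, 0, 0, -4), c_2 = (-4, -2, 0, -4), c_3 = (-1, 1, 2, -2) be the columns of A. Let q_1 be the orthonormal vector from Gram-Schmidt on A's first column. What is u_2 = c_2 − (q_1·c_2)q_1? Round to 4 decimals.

c_1 = (3, 0, 0, -4); ‖c_1‖ = 5.0000, so q_1 = (0.6000, 0.0000, 0.0000, -0.8000).
q_1·c_2 = 0.6000·(-4) + 0.0000·(-2) + 0.0000·0 + (-0.8000)·(-4) = 0.8000.
u_2 = c_2 − 0.8000·q_1 = (-4.4800, -2.0000, 0.0000, -3.3600).

u_2 = (-4.4800, -2.0000, 0.0000, -3.3600)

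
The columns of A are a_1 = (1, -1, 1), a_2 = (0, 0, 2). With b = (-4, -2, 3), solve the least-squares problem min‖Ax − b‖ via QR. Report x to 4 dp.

e_1 = a_1/‖a_1‖ = (1, -1, 1)/1.7321 = (0.5774, -0.5774, 0.5774).
r_{12} = e_1·a_2 = 1.1547.
u_2 = a_2 − 1.1547·e_1 = (-0.6667, 0.6667, 1.3333).
‖u_2‖ = 1.6330, so e_2 = (-0.4082, 0.4082, 0.8165).
Qᵀb = (0.5774, 3.2660).
Back-substitute: x_2 = 3.2660/1.6330 = 2.0000.
x_1 = (0.5774 − 1.1547·2.0000)/1.7321 = -1.0000.

x = (-1.0000, 2.0000)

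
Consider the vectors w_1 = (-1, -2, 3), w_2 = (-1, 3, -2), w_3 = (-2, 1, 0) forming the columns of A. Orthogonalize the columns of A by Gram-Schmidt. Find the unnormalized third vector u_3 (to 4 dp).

u_3 = (-0.3333, -0.3333, -0.3333)

w_1 = (-1, -2, 3); ‖w_1‖ = 3.7417, so e_1 = (-0.2673, -0.5345, 0.8018).
e_1·w_2 = (-0.2673)·(-1) + (-0.5345)·3 + 0.8018·(-2) = -2.9399.
u_2 = w_2 + 2.9399·e_1 = (-1.7857, 1.4286, 0.3571).
‖u_2‖ = 2.3146, so e_2 = (-0.7715, 0.6172, 0.1543).
e_1·w_3 = (-0.2673)·(-2) + (-0.5345)·1 + 0.8018·0 = 0.0000; e_2·w_3 = (-0.7715)·(-2) + 0.6172·1 + 0.1543·0 = 2.1602.
u_3 = w_3 + 0.0000·e_1 − 2.1602·e_2 = (-0.3333, -0.3333, -0.3333).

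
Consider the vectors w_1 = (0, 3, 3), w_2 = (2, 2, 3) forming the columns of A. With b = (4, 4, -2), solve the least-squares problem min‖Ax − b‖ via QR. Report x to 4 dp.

w_1 = (0, 3, 3); ‖w_1‖ = 4.2426, so q_1 = (0.0000, 0.7071, 0.7071).
q_1·w_2 = 0.0000·2 + 0.7071·2 + 0.7071·3 = 3.5355.
u_2 = w_2 − 3.5355·q_1 = (2.0000, -0.5000, 0.5000).
‖u_2‖ = 2.1213, so q_2 = (0.9428, -0.2357, 0.2357).
Qᵀb = (1.4142, 2.3570).
Back-substitute: x_2 = 2.3570/2.1213 = 1.1111.
x_1 = (1.4142 − 3.5355·1.1111)/4.2426 = -0.5926.

x = (-0.5926, 1.1111)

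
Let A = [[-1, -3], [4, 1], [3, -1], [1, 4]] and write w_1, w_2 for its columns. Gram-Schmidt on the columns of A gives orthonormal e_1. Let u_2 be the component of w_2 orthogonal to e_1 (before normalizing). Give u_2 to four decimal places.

u_2 = (-2.7037, -0.1852, -1.8889, 3.7037)

w_1 = (-1, 4, 3, 1); ‖w_1‖ = 5.1962, so e_1 = (-0.1925, 0.7698, 0.5774, 0.1925).
e_1·w_2 = (-0.1925)·(-3) + 0.7698·1 + 0.5774·(-1) + 0.1925·4 = 1.5396.
u_2 = w_2 − 1.5396·e_1 = (-2.7037, -0.1852, -1.8889, 3.7037).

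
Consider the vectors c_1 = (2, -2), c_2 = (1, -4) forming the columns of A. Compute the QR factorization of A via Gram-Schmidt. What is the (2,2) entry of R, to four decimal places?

r_{22} = 2.1213

c_1 = (2, -2); ‖c_1‖ = 2.8284, so q_1 = (0.7071, -0.7071).
q_1·c_2 = 0.7071·1 + (-0.7071)·(-4) = 3.5355.
u_2 = c_2 − 3.5355·q_1 = (-1.5000, -1.5000).
r_{22} = ‖u_2‖ = 2.1213.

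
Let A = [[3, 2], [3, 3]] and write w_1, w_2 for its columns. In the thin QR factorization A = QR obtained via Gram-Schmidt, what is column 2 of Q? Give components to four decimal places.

w_1 = (3, 3); ‖w_1‖ = 4.2426, so e_1 = (0.7071, 0.7071).
e_1·w_2 = 0.7071·2 + 0.7071·3 = 3.5355.
u_2 = w_2 − 3.5355·e_1 = (-0.5000, 0.5000).
‖u_2‖ = 0.7071, so e_2 = (-0.7071, 0.7071).

e_2 = (-0.7071, 0.7071)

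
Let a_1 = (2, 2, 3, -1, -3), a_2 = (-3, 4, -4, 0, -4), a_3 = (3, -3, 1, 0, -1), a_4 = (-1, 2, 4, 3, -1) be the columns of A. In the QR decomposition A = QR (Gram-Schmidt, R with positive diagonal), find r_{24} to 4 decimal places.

r_{24} = -0.2702

e_1 = a_1/‖a_1‖ = (2, 2, 3, -1, -3)/5.1962 = (0.3849, 0.3849, 0.5774, -0.1925, -0.5774).
r_{12} = e_1·a_2 = 0.3849.
u_2 = a_2 − 0.3849·e_1 = (-3.1481, 3.8519, -4.2222, 0.0741, -3.7778).
‖u_2‖ = 7.5400, so e_2 = (-0.4175, 0.5109, -0.5600, 0.0098, -0.5010).
r_{24} = e_2·a_4 = -0.2702.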